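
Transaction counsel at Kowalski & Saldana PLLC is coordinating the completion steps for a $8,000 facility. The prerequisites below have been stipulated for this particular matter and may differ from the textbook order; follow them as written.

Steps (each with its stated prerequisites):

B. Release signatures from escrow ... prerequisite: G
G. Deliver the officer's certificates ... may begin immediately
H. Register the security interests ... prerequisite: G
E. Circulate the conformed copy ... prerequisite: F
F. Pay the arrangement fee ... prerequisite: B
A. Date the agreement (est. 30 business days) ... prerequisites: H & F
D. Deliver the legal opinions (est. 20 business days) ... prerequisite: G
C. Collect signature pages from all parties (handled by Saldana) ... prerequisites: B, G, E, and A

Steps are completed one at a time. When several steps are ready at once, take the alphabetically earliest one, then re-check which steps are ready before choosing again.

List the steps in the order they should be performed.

G is the only step with nothing outstanding, so it goes first.
Now B, D and H have their prerequisites met. B has the earlier label, so B next.
F now also ready, so the ready set is {D, F, H}; D has the earlier label → D.
Ready: F and H. F has the earlier label → F.
Ready: E and H. E has the earlier label → E.
That leaves H as the only ready step → H.
A needed F and H, now all done → A.
That leaves C as the only ready step → C.

G → B → D → F → E → H → A → C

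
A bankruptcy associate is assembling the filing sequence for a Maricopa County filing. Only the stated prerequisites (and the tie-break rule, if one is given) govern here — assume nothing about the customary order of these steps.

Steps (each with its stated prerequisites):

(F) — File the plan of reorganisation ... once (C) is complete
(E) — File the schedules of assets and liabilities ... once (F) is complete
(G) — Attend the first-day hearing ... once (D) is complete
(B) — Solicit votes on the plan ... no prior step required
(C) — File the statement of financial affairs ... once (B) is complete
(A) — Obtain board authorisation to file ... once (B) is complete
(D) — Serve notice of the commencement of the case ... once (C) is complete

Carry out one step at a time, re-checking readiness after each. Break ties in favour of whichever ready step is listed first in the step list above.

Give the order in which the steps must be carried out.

(B) → (C) → (F) → (E) → (A) → (D) → (G)

(B) is the only step with nothing outstanding, so it goes first.
(C) and (A) are both available; (C) is listed earlier → (C).
(F) and (D) now also ready, so the ready set is {(F), (A), (D)}; (F) is listed earlier → (F).
(E) now also ready, so the ready set is {(E), (A), (D)}; (E) is listed earlier → (E).
Now (A) and (D) have their prerequisites met. (A) is listed earlier, so (A) next.
That leaves (D) as the only ready step → (D).
(G) is the only step now ready → (G).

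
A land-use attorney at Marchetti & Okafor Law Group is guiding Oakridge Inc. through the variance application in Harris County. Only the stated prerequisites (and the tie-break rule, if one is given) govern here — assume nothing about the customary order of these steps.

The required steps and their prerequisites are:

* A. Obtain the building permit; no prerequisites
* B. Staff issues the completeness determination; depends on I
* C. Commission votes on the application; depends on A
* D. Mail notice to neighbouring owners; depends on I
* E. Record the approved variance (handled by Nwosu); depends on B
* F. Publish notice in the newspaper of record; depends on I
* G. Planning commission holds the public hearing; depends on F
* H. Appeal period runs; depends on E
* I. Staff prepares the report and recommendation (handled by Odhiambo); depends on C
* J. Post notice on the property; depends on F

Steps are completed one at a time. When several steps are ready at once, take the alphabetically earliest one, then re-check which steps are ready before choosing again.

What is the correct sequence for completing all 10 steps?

A C I B D E F G H J

Only A has no prerequisites, so it is first.
C needed A, now all done → C.
I needed C, now all done → I.
Now B, D and F have their prerequisites met. B has the earlier label, so B next.
Now D, E and F have their prerequisites met. D has the earlier label, so D next.
Ready: E and F. E has the earlier label → E.
Ready: F and H. F has the earlier label → F.
Now G, H and J have their prerequisites met. G has the earlier label, so G next.
Now H and J have their prerequisites met. H has the earlier label, so H next.
J needed F, now all done → J.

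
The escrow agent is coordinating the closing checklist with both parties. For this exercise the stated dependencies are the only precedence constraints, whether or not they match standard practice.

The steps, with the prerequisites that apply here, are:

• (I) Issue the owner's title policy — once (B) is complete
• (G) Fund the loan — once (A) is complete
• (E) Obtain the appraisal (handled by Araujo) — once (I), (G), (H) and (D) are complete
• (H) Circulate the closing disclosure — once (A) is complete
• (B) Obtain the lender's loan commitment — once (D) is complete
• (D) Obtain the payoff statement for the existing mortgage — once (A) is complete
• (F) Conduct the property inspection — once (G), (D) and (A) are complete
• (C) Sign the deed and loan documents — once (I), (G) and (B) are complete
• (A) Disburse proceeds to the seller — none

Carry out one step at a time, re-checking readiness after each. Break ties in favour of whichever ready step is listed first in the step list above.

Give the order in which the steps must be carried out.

(A) → (G) → (H) → (D) → (B) → (I) → (E) → (F) → (C)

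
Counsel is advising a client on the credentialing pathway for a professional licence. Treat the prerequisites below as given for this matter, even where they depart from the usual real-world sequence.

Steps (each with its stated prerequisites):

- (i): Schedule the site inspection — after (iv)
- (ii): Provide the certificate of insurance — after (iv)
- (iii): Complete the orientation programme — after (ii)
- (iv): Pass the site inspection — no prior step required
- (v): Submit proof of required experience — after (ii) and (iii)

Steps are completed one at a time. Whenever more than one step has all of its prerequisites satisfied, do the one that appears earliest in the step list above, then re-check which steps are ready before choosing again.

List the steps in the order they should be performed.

(iv) → (i) → (ii) → (iii) → (v)

Only (iv) has no prerequisites, so it is first.
Now (i) and (ii) have their prerequisites met. (i) is listed earlier, so (i) next.
That leaves (ii) as the only ready step → (ii).
Next only (iii) has its prerequisites met → (iii).
Next only (v) has its prerequisites met → (v).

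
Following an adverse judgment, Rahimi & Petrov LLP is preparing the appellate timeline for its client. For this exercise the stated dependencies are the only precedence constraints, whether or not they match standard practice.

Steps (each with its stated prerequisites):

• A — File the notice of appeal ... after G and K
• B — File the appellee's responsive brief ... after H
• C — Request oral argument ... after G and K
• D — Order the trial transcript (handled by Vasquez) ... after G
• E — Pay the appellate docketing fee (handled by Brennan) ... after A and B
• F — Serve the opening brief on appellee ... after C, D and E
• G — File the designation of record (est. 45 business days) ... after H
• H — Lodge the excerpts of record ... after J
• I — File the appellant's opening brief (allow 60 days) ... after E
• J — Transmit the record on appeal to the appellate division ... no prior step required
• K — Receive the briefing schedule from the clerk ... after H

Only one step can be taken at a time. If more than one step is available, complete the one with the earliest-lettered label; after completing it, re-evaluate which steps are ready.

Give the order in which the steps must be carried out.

J, H, B, G, D, K, A, C, E, F, I

J is the only step with nothing outstanding, so it goes first.
H is the only step now ready → H.
Ready: B, G and K. B has the earlier label → B.
Ready: G and K. G has the earlier label → G.
Ready: D and K. D has the earlier label → D.
K needed H, now all done → K.
Now A and C have their prerequisites met. A has the earlier label, so A next.
C and E are both available; C has the earlier label → C.
Next only E has its prerequisites met → E.
F and I are both available; F has the earlier label → F.
I needed E, now all done → I.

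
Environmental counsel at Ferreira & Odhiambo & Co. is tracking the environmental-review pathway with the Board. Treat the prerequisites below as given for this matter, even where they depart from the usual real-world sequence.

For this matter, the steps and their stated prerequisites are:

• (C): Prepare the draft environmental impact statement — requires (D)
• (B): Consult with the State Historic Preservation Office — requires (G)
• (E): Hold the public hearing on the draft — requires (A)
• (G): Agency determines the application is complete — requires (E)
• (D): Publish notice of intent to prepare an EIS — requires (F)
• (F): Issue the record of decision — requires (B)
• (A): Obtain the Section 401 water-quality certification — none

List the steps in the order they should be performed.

(A), (E), (G), (B), (F), (D), (C)

(A) is the only step with nothing outstanding, so it goes first.
(E) needed (A), now all done → (E).
(G) needed (E), now all done → (G).
(B) needed (G), now all done → (B).
That leaves (F) as the only ready step → (F).
(D) needed (F), now all done → (D).
(C) needed (D), now all done → (C).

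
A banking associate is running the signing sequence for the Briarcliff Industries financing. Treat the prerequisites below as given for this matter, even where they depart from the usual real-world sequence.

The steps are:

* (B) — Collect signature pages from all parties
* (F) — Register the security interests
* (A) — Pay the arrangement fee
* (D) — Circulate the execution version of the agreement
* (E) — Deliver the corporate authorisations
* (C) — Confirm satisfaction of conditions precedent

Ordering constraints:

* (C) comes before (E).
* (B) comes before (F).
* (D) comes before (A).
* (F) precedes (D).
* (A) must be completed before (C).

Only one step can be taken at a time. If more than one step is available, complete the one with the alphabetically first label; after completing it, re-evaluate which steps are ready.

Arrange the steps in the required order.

(B) has no prerequisites → (B) first.
(F) needed (B), now all done → (F).
(D) needed (F), now all done → (D).
(A) needed (D), now all done → (A).
That leaves (C) as the only ready step → (C).
(E) is the only step now ready → (E).

(B), (F), (D), (A), (C), (E)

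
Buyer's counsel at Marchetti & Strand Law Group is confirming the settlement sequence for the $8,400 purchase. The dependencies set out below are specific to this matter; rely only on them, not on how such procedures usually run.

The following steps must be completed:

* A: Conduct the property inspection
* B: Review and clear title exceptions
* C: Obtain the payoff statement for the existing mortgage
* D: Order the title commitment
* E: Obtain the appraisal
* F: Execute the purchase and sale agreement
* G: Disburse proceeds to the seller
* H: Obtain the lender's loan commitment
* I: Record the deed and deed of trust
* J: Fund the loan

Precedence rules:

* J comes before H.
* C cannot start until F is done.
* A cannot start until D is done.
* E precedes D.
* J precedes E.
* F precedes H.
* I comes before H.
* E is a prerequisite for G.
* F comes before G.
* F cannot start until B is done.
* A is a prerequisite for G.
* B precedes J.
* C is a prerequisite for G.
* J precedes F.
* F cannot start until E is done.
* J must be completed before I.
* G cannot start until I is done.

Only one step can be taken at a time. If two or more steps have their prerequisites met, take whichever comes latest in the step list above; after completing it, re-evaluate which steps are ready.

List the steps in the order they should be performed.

B, J, I, E, F, H, D, C, A, G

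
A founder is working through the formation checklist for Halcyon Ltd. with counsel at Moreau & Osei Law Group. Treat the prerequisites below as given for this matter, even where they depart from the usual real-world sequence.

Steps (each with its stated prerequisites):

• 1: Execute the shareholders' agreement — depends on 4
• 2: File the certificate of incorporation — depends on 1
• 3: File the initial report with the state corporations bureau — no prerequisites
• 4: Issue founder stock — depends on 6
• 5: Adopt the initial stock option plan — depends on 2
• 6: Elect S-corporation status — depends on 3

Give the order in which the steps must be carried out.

3, 6, 4, 1, 2, 5

3 has no prerequisites → 3 first.
6 needed 3, now all done → 6.
That leaves 4 as the only ready step → 4.
Next only 1 has its prerequisites met → 1.
2 needed 1, now all done → 2.
Next only 5 has its prerequisites met → 5.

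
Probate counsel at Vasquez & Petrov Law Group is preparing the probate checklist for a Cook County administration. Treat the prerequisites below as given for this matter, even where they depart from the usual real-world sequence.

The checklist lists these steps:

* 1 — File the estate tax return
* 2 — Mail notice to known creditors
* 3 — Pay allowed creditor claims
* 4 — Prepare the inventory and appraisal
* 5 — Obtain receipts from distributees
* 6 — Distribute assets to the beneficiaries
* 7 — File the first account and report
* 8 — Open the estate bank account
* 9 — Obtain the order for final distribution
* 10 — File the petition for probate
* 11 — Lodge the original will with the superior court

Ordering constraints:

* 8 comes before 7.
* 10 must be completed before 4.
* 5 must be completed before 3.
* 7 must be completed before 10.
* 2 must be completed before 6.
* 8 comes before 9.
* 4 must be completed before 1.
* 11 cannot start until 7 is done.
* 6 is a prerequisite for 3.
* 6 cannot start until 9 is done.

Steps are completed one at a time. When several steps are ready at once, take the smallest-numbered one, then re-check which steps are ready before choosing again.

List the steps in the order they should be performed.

2 5 8 7 9 6 3 10 4 1 11

2, 5 and 8 have no prerequisites; 2 has the earlier label, so 2 is first.
5 and 8 are both available; 5 has the earlier label → 5.
That leaves 8 as the only ready step → 8.
7 and 9 are both available; 7 has the earlier label → 7.
10 and 11 now also ready, so the ready set is {9, 10, 11}; 9 has the earlier label → 9.
6 now also ready, so the ready set is {6, 10, 11}; 6 has the earlier label → 6.
Ready: 3, 10 and 11. 3 has the earlier label → 3.
Ready: 10 and 11. 10 has the earlier label → 10.
4 now also ready, so the ready set is {4, 11}; 4 has the earlier label → 4.
1 now also ready, so the ready set is {1, 11}; 1 has the earlier label → 1.
11 needed 7, now all done → 11.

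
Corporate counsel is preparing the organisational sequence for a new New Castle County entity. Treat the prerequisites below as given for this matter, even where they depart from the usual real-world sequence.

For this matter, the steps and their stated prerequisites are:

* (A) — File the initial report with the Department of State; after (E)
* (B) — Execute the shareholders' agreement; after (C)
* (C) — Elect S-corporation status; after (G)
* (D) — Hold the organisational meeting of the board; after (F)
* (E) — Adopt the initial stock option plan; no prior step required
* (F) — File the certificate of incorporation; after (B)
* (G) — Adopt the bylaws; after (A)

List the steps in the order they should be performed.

(E), (A), (G), (C), (B), (F), (D)

(E) is the only step with nothing outstanding, so it goes first.
Next only (A) has its prerequisites met → (A).
(G) needed (A), now all done → (G).
(C) is the only step now ready → (C).
That leaves (B) as the only ready step → (B).
(F) is the only step now ready → (F).
That leaves (D) as the only ready step → (D).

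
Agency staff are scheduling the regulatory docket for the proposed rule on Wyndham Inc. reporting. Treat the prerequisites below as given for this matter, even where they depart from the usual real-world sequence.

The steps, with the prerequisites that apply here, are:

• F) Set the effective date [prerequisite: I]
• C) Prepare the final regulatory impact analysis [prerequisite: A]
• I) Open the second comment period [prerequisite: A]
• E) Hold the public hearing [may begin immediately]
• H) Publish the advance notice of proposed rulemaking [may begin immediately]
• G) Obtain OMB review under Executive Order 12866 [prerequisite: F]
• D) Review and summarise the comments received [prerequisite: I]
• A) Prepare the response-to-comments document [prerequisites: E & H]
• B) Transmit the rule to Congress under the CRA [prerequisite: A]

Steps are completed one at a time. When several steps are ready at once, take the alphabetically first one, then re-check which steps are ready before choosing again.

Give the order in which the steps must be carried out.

Nothing is required for E and H. E has the earlier label → E first.
That leaves H as the only ready step → H.
A is the only step now ready → A.
Ready: B, C and I. B has the earlier label → B.
C and I are both available; C has the earlier label → C.
I needed A, now all done → I.
Now D and F have their prerequisites met. D has the earlier label, so D next.
That leaves F as the only ready step → F.
That leaves G as the only ready step → G.

E H A B C I D F G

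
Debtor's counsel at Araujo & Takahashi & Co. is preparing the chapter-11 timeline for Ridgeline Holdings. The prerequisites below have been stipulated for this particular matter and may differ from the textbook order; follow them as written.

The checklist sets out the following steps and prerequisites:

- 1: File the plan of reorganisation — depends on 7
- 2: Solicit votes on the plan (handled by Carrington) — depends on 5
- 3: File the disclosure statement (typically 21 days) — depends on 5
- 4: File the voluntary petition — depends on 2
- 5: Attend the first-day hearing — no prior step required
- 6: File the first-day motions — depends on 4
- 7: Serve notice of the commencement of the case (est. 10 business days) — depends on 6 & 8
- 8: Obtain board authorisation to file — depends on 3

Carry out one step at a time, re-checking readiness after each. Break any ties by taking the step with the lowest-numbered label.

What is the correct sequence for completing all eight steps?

5, 2, 3, 4, 6, 8, 7, 1

5 is the only step with nothing outstanding, so it goes first.
2 and 3 are both available; 2 has the earlier label → 2.
Ready: 3 and 4. 3 has the earlier label → 3.
8 now also ready, so the ready set is {4, 8}; 4 has the earlier label → 4.
Now 6 and 8 have their prerequisites met. 6 has the earlier label, so 6 next.
8 is the only step now ready → 8.
7 needed 6 and 8, now all done → 7.
1 is the only step now ready → 1.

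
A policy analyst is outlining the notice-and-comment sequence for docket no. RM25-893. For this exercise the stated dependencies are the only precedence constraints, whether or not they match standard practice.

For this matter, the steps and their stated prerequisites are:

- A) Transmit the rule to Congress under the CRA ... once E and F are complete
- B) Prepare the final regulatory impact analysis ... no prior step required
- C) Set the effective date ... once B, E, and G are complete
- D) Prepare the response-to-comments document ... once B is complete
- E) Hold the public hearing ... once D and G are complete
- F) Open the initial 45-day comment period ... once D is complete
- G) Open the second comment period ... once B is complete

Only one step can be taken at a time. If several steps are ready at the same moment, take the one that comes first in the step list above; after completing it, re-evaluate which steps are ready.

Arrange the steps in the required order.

B is the only step with nothing outstanding, so it goes first.
Ready: D and G. D is listed earlier → D.
Now F and G have their prerequisites met. F is listed earlier, so F next.
G is the only step now ready → G.
Next only E has its prerequisites met → E.
A and C are both available; A is listed earlier → A.
C needed B, E and G, now all done → C.

B D F G E A C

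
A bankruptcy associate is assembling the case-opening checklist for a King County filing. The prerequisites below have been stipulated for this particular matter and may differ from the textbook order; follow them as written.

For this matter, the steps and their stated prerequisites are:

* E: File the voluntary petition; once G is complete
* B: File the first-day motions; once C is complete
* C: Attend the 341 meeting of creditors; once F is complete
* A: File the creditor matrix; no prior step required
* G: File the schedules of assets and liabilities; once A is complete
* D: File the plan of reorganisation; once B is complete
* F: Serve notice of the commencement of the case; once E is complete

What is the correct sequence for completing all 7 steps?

A is the only step with nothing outstanding, so it goes first.
G needed A, now all done → G.
That leaves E as the only ready step → E.
Next only F has its prerequisites met → F.
C needed F, now all done → C.
Next only B has its prerequisites met → B.
D is the only step now ready → D.

A, G, E, F, C, B, D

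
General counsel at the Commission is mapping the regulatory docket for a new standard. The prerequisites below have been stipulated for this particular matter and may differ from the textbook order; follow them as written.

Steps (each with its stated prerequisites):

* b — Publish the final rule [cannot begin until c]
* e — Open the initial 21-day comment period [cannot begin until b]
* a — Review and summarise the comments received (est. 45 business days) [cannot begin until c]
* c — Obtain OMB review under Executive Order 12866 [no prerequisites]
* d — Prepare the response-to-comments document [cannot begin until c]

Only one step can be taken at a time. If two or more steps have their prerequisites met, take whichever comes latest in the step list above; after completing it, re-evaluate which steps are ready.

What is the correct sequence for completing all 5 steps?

c is the only step with nothing outstanding, so it goes first.
Now d, a and b have their prerequisites met. d is listed later, so d next.
a and b are both available; a is listed later → a.
b is the only step now ready → b.
Next only e has its prerequisites met → e.

c, d, a, b, e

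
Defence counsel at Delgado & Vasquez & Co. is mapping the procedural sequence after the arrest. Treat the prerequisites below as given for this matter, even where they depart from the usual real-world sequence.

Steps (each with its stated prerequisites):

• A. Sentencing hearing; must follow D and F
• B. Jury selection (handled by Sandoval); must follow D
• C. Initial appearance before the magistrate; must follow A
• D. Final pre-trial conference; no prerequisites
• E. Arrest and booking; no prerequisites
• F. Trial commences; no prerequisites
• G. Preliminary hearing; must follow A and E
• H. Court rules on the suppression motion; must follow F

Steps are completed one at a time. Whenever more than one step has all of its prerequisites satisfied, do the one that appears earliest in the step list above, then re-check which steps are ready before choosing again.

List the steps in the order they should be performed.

D, E and F have no prerequisites; D is listed earlier, so D is first.
B, E and F are all available; B is listed earlier → B.
E and F are both available; E is listed earlier → E.
That leaves F as the only ready step → F.
Now A and H have their prerequisites met. A is listed earlier, so A next.
C and G now also ready, so the ready set is {C, G, H}; C is listed earlier → C.
Now G and H have their prerequisites met. G is listed earlier, so G next.
H is the only step now ready → H.

D → B → E → F → A → C → G → H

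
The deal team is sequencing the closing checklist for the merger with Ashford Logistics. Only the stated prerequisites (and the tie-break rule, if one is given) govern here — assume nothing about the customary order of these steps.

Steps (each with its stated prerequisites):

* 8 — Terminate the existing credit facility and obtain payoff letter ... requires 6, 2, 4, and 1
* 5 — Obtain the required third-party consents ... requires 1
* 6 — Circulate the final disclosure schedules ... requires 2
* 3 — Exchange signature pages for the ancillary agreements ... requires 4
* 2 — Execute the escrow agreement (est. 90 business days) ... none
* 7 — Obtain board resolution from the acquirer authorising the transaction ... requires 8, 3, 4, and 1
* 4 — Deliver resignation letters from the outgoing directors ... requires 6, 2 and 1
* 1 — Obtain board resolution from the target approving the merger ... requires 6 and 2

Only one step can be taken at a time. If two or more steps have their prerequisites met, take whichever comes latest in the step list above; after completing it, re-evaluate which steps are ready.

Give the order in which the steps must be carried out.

2 6 1 4 3 5 8 7

Only 2 has no prerequisites, so it is first.
6 needed 2, now all done → 6.
1 needed 2 and 6, now all done → 1.
Ready: 4 and 5. 4 is listed later → 4.
3, 5 and 8 are all available; 3 is listed later → 3.
Now 5 and 8 have their prerequisites met. 5 is listed later, so 5 next.
8 is the only step now ready → 8.
Next only 7 has its prerequisites met → 7.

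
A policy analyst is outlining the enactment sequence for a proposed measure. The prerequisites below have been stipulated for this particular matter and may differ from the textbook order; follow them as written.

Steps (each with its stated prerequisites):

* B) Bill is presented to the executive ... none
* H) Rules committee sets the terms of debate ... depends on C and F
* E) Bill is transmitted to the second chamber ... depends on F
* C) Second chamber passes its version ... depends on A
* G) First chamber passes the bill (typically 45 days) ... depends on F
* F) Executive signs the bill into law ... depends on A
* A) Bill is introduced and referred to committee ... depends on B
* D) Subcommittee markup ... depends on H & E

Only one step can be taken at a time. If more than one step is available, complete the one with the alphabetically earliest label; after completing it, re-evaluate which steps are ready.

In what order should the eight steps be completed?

B → A → C → F → E → G → H → D

Only B has no prerequisites, so it is first.
That leaves A as the only ready step → A.
Now C and F have their prerequisites met. C has the earlier label, so C next.
F is the only step now ready → F.
Now E, G and H have their prerequisites met. E has the earlier label, so E next.
Ready: G and H. G has the earlier label → G.
H is the only step now ready → H.
D needed E and H, now all done → D.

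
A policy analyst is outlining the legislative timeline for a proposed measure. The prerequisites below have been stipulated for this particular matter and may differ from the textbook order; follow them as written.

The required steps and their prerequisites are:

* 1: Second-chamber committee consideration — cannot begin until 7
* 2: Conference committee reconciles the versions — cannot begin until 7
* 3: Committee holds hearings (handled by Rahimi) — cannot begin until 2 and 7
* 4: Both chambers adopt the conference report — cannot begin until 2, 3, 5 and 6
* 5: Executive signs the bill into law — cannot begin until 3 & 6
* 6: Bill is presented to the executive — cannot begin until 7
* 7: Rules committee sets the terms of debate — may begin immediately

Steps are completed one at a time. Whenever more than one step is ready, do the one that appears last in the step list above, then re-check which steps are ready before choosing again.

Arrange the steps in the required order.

Only 7 has no prerequisites, so it is first.
6, 2 and 1 are all available; 6 is listed later → 6.
Now 2 and 1 have their prerequisites met. 2 is listed later, so 2 next.
3 now also ready, so the ready set is {3, 1}; 3 is listed later → 3.
Ready: 5 and 1. 5 is listed later → 5.
4 now also ready, so the ready set is {4, 1}; 4 is listed later → 4.
1 needed 7, now all done → 1.

7, 6, 2, 3, 5, 4, 1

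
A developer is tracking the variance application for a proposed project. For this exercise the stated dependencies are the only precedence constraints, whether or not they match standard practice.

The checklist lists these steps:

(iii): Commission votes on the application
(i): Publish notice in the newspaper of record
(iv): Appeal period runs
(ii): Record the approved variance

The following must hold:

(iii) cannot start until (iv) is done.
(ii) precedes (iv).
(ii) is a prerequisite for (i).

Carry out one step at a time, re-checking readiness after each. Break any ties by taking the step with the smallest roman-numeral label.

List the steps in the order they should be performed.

(ii) (i) (iv) (iii)

Only (ii) has no prerequisites, so it is first.
Now (i) and (iv) have their prerequisites met. (i) has the earlier label, so (i) next.
That leaves (iv) as the only ready step → (iv).
(iii) is the only step now ready → (iii).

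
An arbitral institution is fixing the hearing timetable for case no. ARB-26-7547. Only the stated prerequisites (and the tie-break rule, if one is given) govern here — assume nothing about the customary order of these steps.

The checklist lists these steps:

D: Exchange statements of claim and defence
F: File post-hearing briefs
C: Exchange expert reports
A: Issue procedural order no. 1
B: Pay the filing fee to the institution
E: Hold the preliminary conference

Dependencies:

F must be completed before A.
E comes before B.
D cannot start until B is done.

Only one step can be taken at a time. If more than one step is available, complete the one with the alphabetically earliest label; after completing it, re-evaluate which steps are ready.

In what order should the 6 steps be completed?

C E B D F A

Nothing is required for C, E and F. C has the earlier label → C first.
Ready: E and F. E has the earlier label → E.
Now B and F have their prerequisites met. B has the earlier label, so B next.
D now also ready, so the ready set is {D, F}; D has the earlier label → D.
F is the only step now ready → F.
A needed F, now all done → A.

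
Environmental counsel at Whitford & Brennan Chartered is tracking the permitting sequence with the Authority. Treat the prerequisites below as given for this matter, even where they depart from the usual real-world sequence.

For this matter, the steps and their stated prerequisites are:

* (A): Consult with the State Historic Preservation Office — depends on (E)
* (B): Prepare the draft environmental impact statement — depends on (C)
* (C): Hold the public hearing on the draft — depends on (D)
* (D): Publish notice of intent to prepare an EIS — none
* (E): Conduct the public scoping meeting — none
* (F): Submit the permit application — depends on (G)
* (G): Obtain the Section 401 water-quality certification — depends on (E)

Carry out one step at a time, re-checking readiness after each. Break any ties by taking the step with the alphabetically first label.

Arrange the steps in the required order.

(D) (C) (B) (E) (A) (G) (F)

(D) and (E) have no prerequisites; (D) has the earlier label, so (D) is first.
(C) and (E) are both available; (C) has the earlier label → (C).
Ready: (B) and (E). (B) has the earlier label → (B).
(E) is the only step now ready → (E).
(A) and (G) are both available; (A) has the earlier label → (A).
That leaves (G) as the only ready step → (G).
That leaves (F) as the only ready step → (F).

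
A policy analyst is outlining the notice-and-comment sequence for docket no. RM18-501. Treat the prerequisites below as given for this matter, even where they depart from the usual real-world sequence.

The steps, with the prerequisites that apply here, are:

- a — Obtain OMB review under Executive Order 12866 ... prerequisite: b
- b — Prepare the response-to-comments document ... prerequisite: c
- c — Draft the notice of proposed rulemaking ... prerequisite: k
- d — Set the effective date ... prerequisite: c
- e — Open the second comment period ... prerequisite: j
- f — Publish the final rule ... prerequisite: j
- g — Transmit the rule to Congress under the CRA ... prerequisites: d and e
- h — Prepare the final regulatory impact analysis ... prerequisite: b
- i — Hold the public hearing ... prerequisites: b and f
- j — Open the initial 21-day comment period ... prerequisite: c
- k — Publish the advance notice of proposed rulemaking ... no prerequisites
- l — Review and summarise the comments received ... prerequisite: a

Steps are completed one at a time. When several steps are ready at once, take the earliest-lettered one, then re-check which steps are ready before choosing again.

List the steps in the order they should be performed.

k → c → b → a → d → h → j → e → f → g → i → l

k is the only step with nothing outstanding, so it goes first.
Next only c has its prerequisites met → c.
Ready: b, d and j. b has the earlier label → b.
a, d, h and j are all available; a has the earlier label → a.
l now also ready, so the ready set is {d, h, j, l}; d has the earlier label → d.
Now h, j and l have their prerequisites met. h has the earlier label, so h next.
Ready: j and l. j has the earlier label → j.
Ready: e, f and l. e has the earlier label → e.
Ready: f, g and l. f has the earlier label → f.
Now g, i and l have their prerequisites met. g has the earlier label, so g next.
i and l are both available; i has the earlier label → i.
l needed a, now all done → l.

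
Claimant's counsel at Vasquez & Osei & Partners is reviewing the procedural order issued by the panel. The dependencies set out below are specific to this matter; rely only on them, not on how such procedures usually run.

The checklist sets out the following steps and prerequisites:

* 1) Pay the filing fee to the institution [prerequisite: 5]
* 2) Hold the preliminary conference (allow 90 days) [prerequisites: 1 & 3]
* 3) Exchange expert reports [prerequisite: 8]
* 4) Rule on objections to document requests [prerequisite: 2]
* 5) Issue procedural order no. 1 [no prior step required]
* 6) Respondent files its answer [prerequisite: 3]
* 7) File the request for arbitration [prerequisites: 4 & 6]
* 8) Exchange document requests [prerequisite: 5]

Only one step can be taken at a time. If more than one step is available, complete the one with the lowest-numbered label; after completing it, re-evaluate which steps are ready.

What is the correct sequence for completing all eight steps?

5, 1, 8, 3, 2, 4, 6, 7

Only 5 has no prerequisites, so it is first.
1 and 8 are both available; 1 has the earlier label → 1.
8 needed 5, now all done → 8.
Next only 3 has its prerequisites met → 3.
2 and 6 are both available; 2 has the earlier label → 2.
4 now also ready, so the ready set is {4, 6}; 4 has the earlier label → 4.
That leaves 6 as the only ready step → 6.
7 needed 4 and 6, now all done → 7.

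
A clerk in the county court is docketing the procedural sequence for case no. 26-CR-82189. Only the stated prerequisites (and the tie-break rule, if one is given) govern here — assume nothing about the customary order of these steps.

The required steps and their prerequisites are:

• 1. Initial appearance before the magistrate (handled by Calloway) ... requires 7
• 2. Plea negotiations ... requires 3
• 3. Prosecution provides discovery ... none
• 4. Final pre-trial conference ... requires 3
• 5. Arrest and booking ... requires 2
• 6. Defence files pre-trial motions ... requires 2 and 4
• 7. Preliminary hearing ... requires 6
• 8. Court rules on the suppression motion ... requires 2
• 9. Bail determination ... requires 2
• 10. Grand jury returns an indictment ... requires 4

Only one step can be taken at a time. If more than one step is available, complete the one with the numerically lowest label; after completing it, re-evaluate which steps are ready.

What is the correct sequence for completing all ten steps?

3 → 2 → 4 → 5 → 6 → 7 → 1 → 8 → 9 → 10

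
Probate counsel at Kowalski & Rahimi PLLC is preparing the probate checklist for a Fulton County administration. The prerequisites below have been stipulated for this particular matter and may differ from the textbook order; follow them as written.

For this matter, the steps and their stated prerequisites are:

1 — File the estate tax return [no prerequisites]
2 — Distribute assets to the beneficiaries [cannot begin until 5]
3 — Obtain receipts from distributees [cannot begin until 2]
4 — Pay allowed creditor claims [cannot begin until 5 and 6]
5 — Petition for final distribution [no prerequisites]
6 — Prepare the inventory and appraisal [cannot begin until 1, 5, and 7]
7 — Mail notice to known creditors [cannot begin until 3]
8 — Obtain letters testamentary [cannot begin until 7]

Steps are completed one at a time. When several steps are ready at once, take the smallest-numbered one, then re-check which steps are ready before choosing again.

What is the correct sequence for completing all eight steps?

1 → 5 → 2 → 3 → 7 → 6 → 4 → 8

Nothing is required for 1 and 5. 1 has the earlier label → 1 first.
5 is the only step now ready → 5.
Next only 2 has its prerequisites met → 2.
That leaves 3 as the only ready step → 3.
7 needed 3, now all done → 7.
Ready: 6 and 8. 6 has the earlier label → 6.
Ready: 4 and 8. 4 has the earlier label → 4.
Next only 8 has its prerequisites met → 8.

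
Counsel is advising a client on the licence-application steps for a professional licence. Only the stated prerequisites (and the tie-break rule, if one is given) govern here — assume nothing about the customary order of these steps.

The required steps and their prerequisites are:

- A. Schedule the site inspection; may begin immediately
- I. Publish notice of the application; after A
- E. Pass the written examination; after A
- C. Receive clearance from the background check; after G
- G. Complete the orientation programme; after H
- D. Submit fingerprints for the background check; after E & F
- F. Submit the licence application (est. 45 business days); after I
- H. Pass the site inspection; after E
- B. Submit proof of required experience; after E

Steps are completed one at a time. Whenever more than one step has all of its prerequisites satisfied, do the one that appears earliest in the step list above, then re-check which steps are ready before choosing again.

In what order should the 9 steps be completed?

Only A has no prerequisites, so it is first.
Ready: I and E. I is listed earlier → I.
E and F are both available; E is listed earlier → E.
H and B now also ready, so the ready set is {F, H, B}; F is listed earlier → F.
D now also ready, so the ready set is {D, H, B}; D is listed earlier → D.
Now H and B have their prerequisites met. H is listed earlier, so H next.
G now also ready, so the ready set is {G, B}; G is listed earlier → G.
Ready: C and B. C is listed earlier → C.
B is the only step now ready → B.

A, I, E, F, D, H, G, C, B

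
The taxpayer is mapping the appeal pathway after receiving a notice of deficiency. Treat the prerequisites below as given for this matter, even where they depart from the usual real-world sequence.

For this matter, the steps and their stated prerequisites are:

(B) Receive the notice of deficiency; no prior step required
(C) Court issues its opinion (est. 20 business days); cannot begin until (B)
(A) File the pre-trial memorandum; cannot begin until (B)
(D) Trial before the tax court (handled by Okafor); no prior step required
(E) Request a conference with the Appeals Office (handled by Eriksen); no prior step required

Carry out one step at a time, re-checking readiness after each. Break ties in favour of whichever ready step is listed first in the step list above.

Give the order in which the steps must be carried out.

Nothing is required for (B), (D) and (E). (B) is listed earlier → (B) first.
(C), (A), (D) and (E) are all available; (C) is listed earlier → (C).
(A), (D) and (E) are all available; (A) is listed earlier → (A).
(D) and (E) are both available; (D) is listed earlier → (D).
Next only (E) has its prerequisites met → (E).

(B) → (C) → (A) → (D) → (E)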